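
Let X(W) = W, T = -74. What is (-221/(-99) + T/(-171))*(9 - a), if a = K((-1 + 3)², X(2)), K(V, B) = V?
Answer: 2785/209 ≈ 13.325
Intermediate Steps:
a = 4 (a = (-1 + 3)² = 2² = 4)
(-221/(-99) + T/(-171))*(9 - a) = (-221/(-99) - 74/(-171))*(9 - 1*4) = (-221*(-1/99) - 74*(-1/171))*(9 - 4) = (221/99 + 74/171)*5 = (557/209)*5 = 2785/209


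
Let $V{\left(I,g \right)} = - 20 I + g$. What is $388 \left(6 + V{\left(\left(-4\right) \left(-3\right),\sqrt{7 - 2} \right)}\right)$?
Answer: $-90792 + 388 \sqrt{5} \approx -89924.0$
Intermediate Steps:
$V{\left(I,g \right)} = g - 20 I$
$388 \left(6 + V{\left(\left(-4\right) \left(-3\right),\sqrt{7 - 2} \right)}\right) = 388 \left(6 - \left(- \sqrt{7 - 2} + 20 \left(-4\right) \left(-3\right)\right)\right) = 388 \left(6 + \left(\sqrt{5} - 240\right)\right) = 388 \left(6 - \left(240 - \sqrt{5}\right)\right) = 388 \left(-234 + \sqrt{5}\right) = -90792 + 388 \sqrt{5}$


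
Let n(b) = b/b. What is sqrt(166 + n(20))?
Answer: sqrt(167) ≈ 12.923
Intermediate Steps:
n(b) = 1
sqrt(166 + n(20)) = sqrt(166 + 1) = sqrt(167)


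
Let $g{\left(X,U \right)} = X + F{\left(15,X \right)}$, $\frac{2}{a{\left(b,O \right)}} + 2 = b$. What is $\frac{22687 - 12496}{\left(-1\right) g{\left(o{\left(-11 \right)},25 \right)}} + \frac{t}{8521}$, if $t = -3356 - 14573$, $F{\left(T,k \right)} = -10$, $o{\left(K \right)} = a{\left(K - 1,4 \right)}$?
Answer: $\frac{606589618}{604991} \approx 1002.6$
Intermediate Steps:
$a{\left(b,O \right)} = \frac{2}{-2 + b}$
$o{\left(K \right)} = \frac{2}{-3 + K}$ ($o{\left(K \right)} = \frac{2}{-2 + \left(K - 1\right)} = \frac{2}{-2 + \left(-1 + K\right)} = \frac{2}{-3 + K}$)
$g{\left(X,U \right)} = -10 + X$ ($g{\left(X,U \right)} = X - 10 = -10 + X$)
$t = -17929$
$\frac{22687 - 12496}{\left(-1\right) g{\left(o{\left(-11 \right)},25 \right)}} + \frac{t}{8521} = \frac{22687 - 12496}{\left(-1\right) \left(-10 + \frac{2}{-3 - 11}\right)} - \frac{17929}{8521} = \frac{10191}{\left(-1\right) \left(-10 + \frac{2}{-14}\right)} - \frac{17929}{8521} = \frac{10191}{\left(-1\right) \left(-10 + 2 \left(- \frac{1}{14}\right)\right)} - \frac{17929}{8521} = \frac{10191}{\left(-1\right) \left(-10 - \frac{1}{7}\right)} - \frac{17929}{8521} = \frac{10191}{\left(-1\right) \left(- \frac{71}{7}\right)} - \frac{17929}{8521} = \frac{10191}{\frac{71}{7}} - \frac{17929}{8521} = 10191 \cdot \frac{7}{71} - \frac{17929}{8521} = \frac{71337}{71} - \frac{17929}{8521} = \frac{606589618}{604991}$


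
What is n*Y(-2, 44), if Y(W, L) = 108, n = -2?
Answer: -216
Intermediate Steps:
n*Y(-2, 44) = -2*108 = -216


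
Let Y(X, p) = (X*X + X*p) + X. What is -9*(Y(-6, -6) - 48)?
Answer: -162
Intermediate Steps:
Y(X, p) = X + X² + X*p (Y(X, p) = (X² + X*p) + X = X + X² + X*p)
-9*(Y(-6, -6) - 48) = -9*(-6*(1 - 6 - 6) - 48) = -9*(-6*(-11) - 48) = -9*(66 - 48) = -9*18 = -162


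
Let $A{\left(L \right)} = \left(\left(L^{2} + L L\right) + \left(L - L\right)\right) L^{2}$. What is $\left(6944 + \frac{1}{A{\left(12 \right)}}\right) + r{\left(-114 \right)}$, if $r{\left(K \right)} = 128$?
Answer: $\frac{293289985}{41472} \approx 7072.0$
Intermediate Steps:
$A{\left(L \right)} = 2 L^{4}$ ($A{\left(L \right)} = \left(\left(L^{2} + L^{2}\right) + 0\right) L^{2} = \left(2 L^{2} + 0\right) L^{2} = 2 L^{2} L^{2} = 2 L^{4}$)
$\left(6944 + \frac{1}{A{\left(12 \right)}}\right) + r{\left(-114 \right)} = \left(6944 + \frac{1}{2 \cdot 12^{4}}\right) + 128 = \left(6944 + \frac{1}{2 \cdot 20736}\right) + 128 = \left(6944 + \frac{1}{41472}\right) + 128 = \frac{287981569}{41472} + 128 = \frac{293289985}{41472}$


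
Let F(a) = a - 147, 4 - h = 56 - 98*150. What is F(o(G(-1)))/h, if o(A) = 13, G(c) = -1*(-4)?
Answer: -67/7324 ≈ -0.0091480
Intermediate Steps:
G(c) = 4
h = 14648 (h = 4 - (56 - 98*150) = 4 - (56 - 14700) = 4 - 1*(-14644) = 4 + 14644 = 14648)
F(a) = -147 + a
F(o(G(-1)))/h = (-147 + 13)/14648 = -134*1/14648 = -67/7324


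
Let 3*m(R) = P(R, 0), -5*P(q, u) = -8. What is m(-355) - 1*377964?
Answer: -5669452/15 ≈ -3.7796e+5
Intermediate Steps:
P(q, u) = 8/5 (P(q, u) = -1/5*(-8) = 8/5)
m(R) = 8/15 (m(R) = (1/3)*(8/5) = 8/15)
m(-355) - 1*377964 = 8/15 - 1*377964 = 8/15 - 377964 = -5669452/15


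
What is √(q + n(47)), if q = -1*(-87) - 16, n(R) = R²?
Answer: 2*√570 ≈ 47.749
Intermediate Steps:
q = 71 (q = 87 - 16 = 71)
√(q + n(47)) = √(71 + 47²) = √(71 + 2209) = √2280 = 2*√570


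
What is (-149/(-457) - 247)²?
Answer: 12708052900/208849 ≈ 60848.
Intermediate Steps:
(-149/(-457) - 247)² = (-149*(-1/457) - 247)² = (149/457 - 247)² = (-112730/457)² = 12708052900/208849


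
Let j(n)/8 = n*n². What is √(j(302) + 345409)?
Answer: √220694273 ≈ 14856.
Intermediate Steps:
j(n) = 8*n³ (j(n) = 8*(n*n²) = 8*n³)
√(j(302) + 345409) = √(8*302³ + 345409) = √(8*27543608 + 345409) = √(220348864 + 345409) = √220694273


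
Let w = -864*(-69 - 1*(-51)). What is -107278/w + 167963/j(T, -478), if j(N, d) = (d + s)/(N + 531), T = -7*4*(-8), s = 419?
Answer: -986093782141/458784 ≈ -2.1494e+6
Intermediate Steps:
T = 224 (T = -28*(-8) = 224)
j(N, d) = (419 + d)/(531 + N) (j(N, d) = (d + 419)/(N + 531) = (419 + d)/(531 + N))
w = 15552 (w = -864*(-69 + 51) = -864*(-18) = 15552)
-107278/w + 167963/j(T, -478) = -107278/15552 + 167963/(((419 - 478)/(531 + 224))) = -107278*1/15552 + 167963/((-59/755)) = -53639/7776 + 167963/(((1/755)*(-59))) = -53639/7776 + 167963/(-59/755) = -53639/7776 + 167963*(-755/59) = -53639/7776 - 126812065/59 = -986093782141/458784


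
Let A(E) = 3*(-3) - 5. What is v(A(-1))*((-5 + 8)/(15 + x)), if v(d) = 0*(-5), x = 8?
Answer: 0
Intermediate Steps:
A(E) = -14 (A(E) = -9 - 5 = -14)
v(d) = 0
v(A(-1))*((-5 + 8)/(15 + x)) = 0*((-5 + 8)/(15 + 8)) = 0*(3/23) = 0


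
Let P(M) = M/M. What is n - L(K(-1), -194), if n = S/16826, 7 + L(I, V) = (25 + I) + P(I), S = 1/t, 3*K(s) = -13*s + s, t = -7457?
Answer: -2885844087/125471482 ≈ -23.000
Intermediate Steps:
P(M) = 1
K(s) = -4*s (K(s) = (-13*s + s)/3 = (-12*s)/3 = -4*s)
S = -1/7457 (S = 1/(-7457) = -1/7457 ≈ -0.00013410)
L(I, V) = 19 + I (L(I, V) = -7 + ((25 + I) + 1) = -7 + (26 + I) = 19 + I)
n = -1/125471482 (n = -1/7457/16826 = -1/7457*1/16826 = -1/125471482 ≈ -7.9699e-9)
n - L(K(-1), -194) = -1/125471482 - (19 - 4*(-1)) = -1/125471482 - (19 + 4) = -1/125471482 - 1*23 = -1/125471482 - 23 = -2885844087/125471482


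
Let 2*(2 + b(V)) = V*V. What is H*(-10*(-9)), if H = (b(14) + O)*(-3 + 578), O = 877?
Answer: 50352750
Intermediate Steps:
b(V) = -2 + V²/2 (b(V) = -2 + (V*V)/2 = -2 + V²/2)
H = 559475 (H = ((-2 + (½)*14²) + 877)*(-3 + 578) = ((-2 + (½)*196) + 877)*575 = ((-2 + 98) + 877)*575 = (96 + 877)*575 = 973*575 = 559475)
H*(-10*(-9)) = 559475*(-10*(-9)) = 559475*90 = 50352750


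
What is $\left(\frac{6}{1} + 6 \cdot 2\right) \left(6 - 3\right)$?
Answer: $54$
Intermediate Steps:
$\left(\frac{6}{1} + 6 \cdot 2\right) \left(6 - 3\right) = \left(6 \cdot 1 + 12\right) \left(6 - 3\right) = \left(6 + 12\right) 3 = 18 \cdot 3 = 54$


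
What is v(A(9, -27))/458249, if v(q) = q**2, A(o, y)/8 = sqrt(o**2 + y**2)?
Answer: 51840/458249 ≈ 0.11313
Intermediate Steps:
A(o, y) = 8*sqrt(o**2 + y**2)
v(A(9, -27))/458249 = (8*sqrt(9**2 + (-27)**2))**2/458249 = (8*sqrt(81 + 729))**2*(1/458249) = (8*sqrt(810))**2*(1/458249) = (8*(9*sqrt(10)))**2*(1/458249) = (72*sqrt(10))**2*(1/458249) = 51840*(1/458249) = 51840/458249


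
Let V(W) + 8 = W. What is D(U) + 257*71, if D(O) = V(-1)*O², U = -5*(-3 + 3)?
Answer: 18247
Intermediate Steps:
V(W) = -8 + W
U = 0 (U = -5*0 = 0)
D(O) = -9*O² (D(O) = (-8 - 1)*O² = -9*O²)
D(U) + 257*71 = -9*0² + 257*71 = -9*0 + 18247 = 0 + 18247 = 18247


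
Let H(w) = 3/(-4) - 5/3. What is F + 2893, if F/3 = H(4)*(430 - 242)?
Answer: 1530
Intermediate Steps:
H(w) = -29/12 (H(w) = 3*(-1/4) - 5*1/3 = -3/4 - 5/3 = -29/12)
F = -1363 (F = 3*(-29*(430 - 242)/12) = 3*(-29/12*188) = 3*(-1363/3) = -1363)
F + 2893 = -1363 + 2893 = 1530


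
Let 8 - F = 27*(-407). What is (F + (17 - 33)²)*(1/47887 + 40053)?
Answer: 21583456689036/47887 ≈ 4.5072e+8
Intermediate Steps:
F = 10997 (F = 8 - 27*(-407) = 8 - 1*(-10989) = 8 + 10989 = 10997)
(F + (17 - 33)²)*(1/47887 + 40053) = (10997 + (17 - 33)²)*(1/47887 + 40053) = (10997 + (-16)²)*(1/47887 + 40053) = (10997 + 256)*(1918018012/47887) = 11253*(1918018012/47887) = 21583456689036/47887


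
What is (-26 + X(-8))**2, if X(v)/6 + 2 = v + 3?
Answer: 4624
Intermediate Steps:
X(v) = 6 + 6*v (X(v) = -12 + 6*(v + 3) = -12 + 6*(3 + v) = -12 + (18 + 6*v) = 6 + 6*v)
(-26 + X(-8))**2 = (-26 + (6 + 6*(-8)))**2 = (-26 + (6 - 48))**2 = (-26 - 42)**2 = (-68)**2 = 4624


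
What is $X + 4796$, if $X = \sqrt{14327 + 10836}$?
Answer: $4796 + \sqrt{25163} \approx 4954.6$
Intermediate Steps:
$X = \sqrt{25163} \approx 158.63$
$X + 4796 = \sqrt{25163} + 4796 = 4796 + \sqrt{25163}$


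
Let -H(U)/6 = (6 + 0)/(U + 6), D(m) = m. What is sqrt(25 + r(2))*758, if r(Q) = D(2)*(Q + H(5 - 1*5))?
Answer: 758*sqrt(17) ≈ 3125.3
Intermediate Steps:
H(U) = -36/(6 + U) (H(U) = -6*(6 + 0)/(U + 6) = -36/(6 + U))
r(Q) = -12 + 2*Q (r(Q) = 2*(Q - 36/(6 + (5 - 1*5))) = 2*(Q - 36/(6 + (5 - 5))) = 2*(Q - 36/(6 + 0)) = 2*(Q - 36/6) = 2*(Q - 36*1/6) = 2*(Q - 6) = 2*(-6 + Q) = -12 + 2*Q)
sqrt(25 + r(2))*758 = sqrt(25 + (-12 + 2*2))*758 = sqrt(25 + (-12 + 4))*758 = sqrt(25 - 8)*758 = sqrt(17)*758 = 758*sqrt(17)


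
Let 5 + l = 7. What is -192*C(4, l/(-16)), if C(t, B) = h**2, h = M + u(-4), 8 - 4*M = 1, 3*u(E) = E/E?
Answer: -2500/3 ≈ -833.33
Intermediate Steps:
u(E) = 1/3 (u(E) = (E/E)/3 = (1/3)*1 = 1/3)
M = 7/4 (M = 2 - 1/4*1 = 2 - 1/4 = 7/4 ≈ 1.7500)
l = 2 (l = -5 + 7 = 2)
h = 25/12 (h = 7/4 + 1/3 = 25/12 ≈ 2.0833)
C(t, B) = 625/144 (C(t, B) = (25/12)**2 = 625/144)
-192*C(4, l/(-16)) = -192*625/144 = -2500/3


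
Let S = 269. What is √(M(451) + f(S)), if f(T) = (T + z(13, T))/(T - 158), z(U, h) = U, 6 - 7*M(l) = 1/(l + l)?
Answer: √3784244486/33374 ≈ 1.8432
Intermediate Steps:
M(l) = 6/7 - 1/(14*l) (M(l) = 6/7 - 1/(7*(l + l)) = 6/7 - 1/(2*l)/7 = 6/7 - 1/(14*l))
f(T) = (13 + T)/(-158 + T) (f(T) = (T + 13)/(T - 158) = (13 + T)/(-158 + T))
√(M(451) + f(S)) = √((1/14)*(-1 + 12*451)/451 + (13 + 269)/(-158 + 269)) = √((1/14)*(1/451)*(-1 + 5412) + 282/111) = √((1/14)*(1/451)*5411 + (1/111)*282) = √(773/902 + 94/37) = √(113389/33374) = √3784244486/33374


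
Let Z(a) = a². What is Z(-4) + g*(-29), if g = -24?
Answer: 712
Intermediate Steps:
Z(-4) + g*(-29) = (-4)² - 24*(-29) = 16 + 696 = 712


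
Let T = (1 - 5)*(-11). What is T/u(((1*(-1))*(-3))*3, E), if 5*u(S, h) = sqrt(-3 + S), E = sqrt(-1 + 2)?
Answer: 110*sqrt(6)/3 ≈ 89.815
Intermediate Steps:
E = 1 (E = sqrt(1) = 1)
T = 44 (T = -4*(-11) = 44)
u(S, h) = sqrt(-3 + S)/5
T/u(((1*(-1))*(-3))*3, E) = 44/((sqrt(-3 + ((1*(-1))*(-3))*3)/5)) = 44/((sqrt(-3 - 1*(-3)*3)/5)) = 44/((sqrt(-3 + 3*3)/5)) = 44/((sqrt(-3 + 9)/5)) = 44/((sqrt(6)/5)) = 44*(5*sqrt(6)/6) = 110*sqrt(6)/3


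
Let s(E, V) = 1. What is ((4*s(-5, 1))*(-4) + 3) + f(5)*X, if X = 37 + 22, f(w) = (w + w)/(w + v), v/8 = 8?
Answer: -307/69 ≈ -4.4493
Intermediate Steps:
v = 64 (v = 8*8 = 64)
f(w) = 2*w/(64 + w) (f(w) = (w + w)/(w + 64) = (2*w)/(64 + w) = 2*w/(64 + w))
X = 59
((4*s(-5, 1))*(-4) + 3) + f(5)*X = ((4*1)*(-4) + 3) + (2*5/(64 + 5))*59 = (4*(-4) + 3) + (2*5/69)*59 = (-16 + 3) + (2*5*(1/69))*59 = -13 + (10/69)*59 = -13 + 590/69 = -307/69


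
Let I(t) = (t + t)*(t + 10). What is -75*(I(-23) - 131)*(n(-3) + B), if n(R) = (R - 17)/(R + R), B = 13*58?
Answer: -26525600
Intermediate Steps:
B = 754
I(t) = 2*t*(10 + t) (I(t) = (2*t)*(10 + t) = 2*t*(10 + t))
n(R) = (-17 + R)/(2*R) (n(R) = (-17 + R)/((2*R)) = (-17 + R)*(1/(2*R)) = (-17 + R)/(2*R))
-75*(I(-23) - 131)*(n(-3) + B) = -75*(2*(-23)*(10 - 23) - 131)*((½)*(-17 - 3)/(-3) + 754) = -75*(2*(-23)*(-13) - 131)*((½)*(-⅓)*(-20) + 754) = -75*(598 - 131)*(10/3 + 754) = -35025*2272/3 = -75*1061024/3 = -26525600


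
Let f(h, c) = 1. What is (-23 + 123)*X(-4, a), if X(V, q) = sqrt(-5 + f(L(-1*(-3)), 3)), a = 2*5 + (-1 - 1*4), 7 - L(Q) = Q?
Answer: 200*I ≈ 200.0*I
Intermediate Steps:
L(Q) = 7 - Q
a = 5 (a = 10 + (-1 - 4) = 10 - 5 = 5)
X(V, q) = 2*I (X(V, q) = sqrt(-5 + 1) = sqrt(-4) = 2*I)
(-23 + 123)*X(-4, a) = (-23 + 123)*(2*I) = 100*(2*I) = 200*I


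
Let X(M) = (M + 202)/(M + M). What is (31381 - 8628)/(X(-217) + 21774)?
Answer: 9874802/9449931 ≈ 1.0450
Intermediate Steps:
X(M) = (202 + M)/(2*M) (X(M) = (202 + M)/((2*M)) = (202 + M)*(1/(2*M)) = (202 + M)/(2*M))
(31381 - 8628)/(X(-217) + 21774) = (31381 - 8628)/((½)*(202 - 217)/(-217) + 21774) = 22753/((½)*(-1/217)*(-15) + 21774) = 22753/(15/434 + 21774) = 22753/(9449931/434) = 22753*(434/9449931) = 9874802/9449931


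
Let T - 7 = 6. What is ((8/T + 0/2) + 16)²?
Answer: 46656/169 ≈ 276.07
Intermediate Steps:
T = 13 (T = 7 + 6 = 13)
((8/T + 0/2) + 16)² = ((8/13 + 0/2) + 16)² = ((8*(1/13) + 0*(½)) + 16)² = ((8/13 + 0) + 16)² = (8/13 + 16)² = (216/13)² = 46656/169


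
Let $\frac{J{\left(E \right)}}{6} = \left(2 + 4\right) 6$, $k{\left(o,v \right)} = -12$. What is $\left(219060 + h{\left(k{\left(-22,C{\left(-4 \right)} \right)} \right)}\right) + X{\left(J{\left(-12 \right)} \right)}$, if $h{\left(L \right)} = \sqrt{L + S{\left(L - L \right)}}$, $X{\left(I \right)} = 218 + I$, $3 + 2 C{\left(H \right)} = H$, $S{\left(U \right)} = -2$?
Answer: $219494 + i \sqrt{14} \approx 2.1949 \cdot 10^{5} + 3.7417 i$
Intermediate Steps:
$C{\left(H \right)} = - \frac{3}{2} + \frac{H}{2}$
$J{\left(E \right)} = 216$ ($J{\left(E \right)} = 6 \left(2 + 4\right) 6 = 6 \cdot 6 \cdot 6 = 6 \cdot 36 = 216$)
$h{\left(L \right)} = \sqrt{-2 + L}$ ($h{\left(L \right)} = \sqrt{L - 2} = \sqrt{-2 + L}$)
$\left(219060 + h{\left(k{\left(-22,C{\left(-4 \right)} \right)} \right)}\right) + X{\left(J{\left(-12 \right)} \right)} = \left(219060 + \sqrt{-2 - 12}\right) + \left(218 + 216\right) = \left(219060 + \sqrt{-14}\right) + 434 = \left(219060 + i \sqrt{14}\right) + 434 = 219494 + i \sqrt{14}$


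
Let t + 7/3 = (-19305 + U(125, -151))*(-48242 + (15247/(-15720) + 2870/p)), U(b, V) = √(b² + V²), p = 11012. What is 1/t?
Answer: 1744291243667573780105400/1624335418788867305131352134260479 + 90354377002730024760*√38426/1624335418788867305131352134260479 ≈ 1.0848e-9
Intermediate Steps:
U(b, V) = √(V² + b²)
t = 8061024538891063/8655432 - 2087807448611*√38426/43277160 (t = -7/3 + (-19305 + √((-151)² + 125²))*(-48242 + (15247/(-15720) + 2870/11012)) = -7/3 + (-19305 + √(22801 + 15625))*(-48242 + (15247*(-1/15720) + 2870*(1/11012))) = -7/3 + (-19305 + √38426)*(-48242 + (-15247/15720 + 1435/5506)) = -7/3 + (-19305 + √38426)*(-48242 - 30695891/43277160) = -7/3 + (-19305 + √38426)*(-2087807448611/43277160) = -7/3 + (2687008186362357/2885144 - 2087807448611*√38426/43277160) = 8061024538891063/8655432 - 2087807448611*√38426/43277160 ≈ 9.2187e+8)
1/t = 1/(8061024538891063/8655432 - 2087807448611*√38426/43277160)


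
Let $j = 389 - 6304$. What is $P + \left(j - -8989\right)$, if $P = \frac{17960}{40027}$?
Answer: $\frac{123060958}{40027} \approx 3074.4$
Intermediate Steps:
$P = \frac{17960}{40027}$ ($P = 17960 \cdot \frac{1}{40027} = \frac{17960}{40027} \approx 0.4487$)
$j = -5915$
$P + \left(j - -8989\right) = \frac{17960}{40027} - -3074 = \frac{17960}{40027} + \left(-5915 + 8989\right) = \frac{17960}{40027} + 3074 = \frac{123060958}{40027}$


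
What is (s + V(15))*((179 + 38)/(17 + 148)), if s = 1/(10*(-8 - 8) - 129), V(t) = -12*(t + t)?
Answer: -22576897/47685 ≈ -473.46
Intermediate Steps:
V(t) = -24*t
s = -1/289 (s = 1/(10*(-16) - 129) = 1/(-160 - 129) = 1/(-289) = -1/289 ≈ -0.0034602)
(s + V(15))*((179 + 38)/(17 + 148)) = (-1/289 - 24*15)*((179 + 38)/(17 + 148)) = (-1/289 - 360)*(217/165) = -22576897/(289*165) = -104041/289*217/165 = -22576897/47685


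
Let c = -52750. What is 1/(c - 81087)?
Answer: -1/133837 ≈ -7.4718e-6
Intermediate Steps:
1/(c - 81087) = 1/(-52750 - 81087) = 1/(-133837) = -1/133837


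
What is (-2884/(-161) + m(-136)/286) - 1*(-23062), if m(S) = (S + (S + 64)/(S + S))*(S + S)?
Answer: 5871878/253 ≈ 23209.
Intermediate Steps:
m(S) = 2*S*(S + (64 + S)/(2*S)) (m(S) = (S + (64 + S)/((2*S)))*(2*S) = (S + (64 + S)*(1/(2*S)))*(2*S) = (S + (64 + S)/(2*S))*(2*S) = 2*S*(S + (64 + S)/(2*S)))
(-2884/(-161) + m(-136)/286) - 1*(-23062) = (-2884/(-161) + (64 - 136 + 2*(-136)²)/286) - 1*(-23062) = (-2884*(-1/161) + (64 - 136 + 2*18496)*(1/286)) + 23062 = (412/23 + (64 - 136 + 36992)*(1/286)) + 23062 = (412/23 + 36920*(1/286)) + 23062 = (412/23 + 1420/11) + 23062 = 37192/253 + 23062 = 5871878/253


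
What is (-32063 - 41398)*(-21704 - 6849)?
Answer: 2097531933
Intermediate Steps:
(-32063 - 41398)*(-21704 - 6849) = -73461*(-28553) = 2097531933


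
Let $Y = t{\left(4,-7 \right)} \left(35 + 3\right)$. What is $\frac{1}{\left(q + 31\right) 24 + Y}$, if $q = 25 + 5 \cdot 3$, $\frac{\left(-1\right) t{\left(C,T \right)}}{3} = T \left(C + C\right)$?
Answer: $\frac{1}{8088} \approx 0.00012364$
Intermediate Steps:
$t{\left(C,T \right)} = - 6 C T$ ($t{\left(C,T \right)} = - 3 T \left(C + C\right) = - 3 T 2 C = - 3 \cdot 2 C T = - 6 C T$)
$Y = 6384$ ($Y = \left(-6\right) 4 \left(-7\right) \left(35 + 3\right) = 168 \cdot 38 = 6384$)
$q = 40$ ($q = 25 + 15 = 40$)
$\frac{1}{\left(q + 31\right) 24 + Y} = \frac{1}{\left(40 + 31\right) 24 + 6384} = \frac{1}{71 \cdot 24 + 6384} = \frac{1}{1704 + 6384} = \frac{1}{8088}$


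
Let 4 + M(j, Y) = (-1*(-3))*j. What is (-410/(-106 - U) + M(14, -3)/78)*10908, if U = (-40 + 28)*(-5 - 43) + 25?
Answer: 1059228/91 ≈ 11640.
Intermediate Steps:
M(j, Y) = -4 + 3*j (M(j, Y) = -4 + (-1*(-3))*j = -4 + 3*j)
U = 601 (U = -12*(-48) + 25 = 576 + 25 = 601)
(-410/(-106 - U) + M(14, -3)/78)*10908 = (-410/(-106 - 1*601) + (-4 + 3*14)/78)*10908 = (-410/(-106 - 601) + (-4 + 42)*(1/78))*10908 = (-410/(-707) + 38*(1/78))*10908 = (-410*(-1/707) + 19/39)*10908 = (410/707 + 19/39)*10908 = (29423/27573)*10908 = 1059228/91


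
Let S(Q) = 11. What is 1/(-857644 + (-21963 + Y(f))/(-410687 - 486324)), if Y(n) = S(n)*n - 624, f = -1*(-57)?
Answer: -897011/769316080124 ≈ -1.1660e-6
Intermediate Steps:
f = 57
Y(n) = -624 + 11*n (Y(n) = 11*n - 624 = -624 + 11*n)
1/(-857644 + (-21963 + Y(f))/(-410687 - 486324)) = 1/(-857644 + (-21963 + (-624 + 11*57))/(-410687 - 486324)) = 1/(-857644 + (-21963 + (-624 + 627))/(-897011)) = 1/(-857644 + (-21963 + 3)*(-1/897011)) = 1/(-857644 - 21960*(-1/897011)) = 1/(-857644 + 21960/897011) = 1/(-769316080124/897011) = -897011/769316080124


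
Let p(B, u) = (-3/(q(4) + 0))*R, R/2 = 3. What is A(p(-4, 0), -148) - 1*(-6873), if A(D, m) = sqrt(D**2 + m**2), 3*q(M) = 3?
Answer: 6873 + 2*sqrt(5557) ≈ 7022.1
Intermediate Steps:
R = 6 (R = 2*3 = 6)
q(M) = 1 (q(M) = (1/3)*3 = 1)
p(B, u) = -18 (p(B, u) = (-3/(1 + 0))*6 = (-3/1)*6 = (1*(-3))*6 = -3*6 = -18)
A(p(-4, 0), -148) - 1*(-6873) = sqrt((-18)**2 + (-148)**2) - 1*(-6873) = sqrt(324 + 21904) + 6873 = sqrt(22228) + 6873 = 2*sqrt(5557) + 6873 = 6873 + 2*sqrt(5557)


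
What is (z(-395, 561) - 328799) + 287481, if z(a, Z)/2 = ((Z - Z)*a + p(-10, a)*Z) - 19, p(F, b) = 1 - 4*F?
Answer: 4646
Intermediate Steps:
z(a, Z) = -38 + 82*Z (z(a, Z) = 2*(((Z - Z)*a + (1 - 4*(-10))*Z) - 19) = 2*((0*a + (1 + 40)*Z) - 19) = 2*((0 + 41*Z) - 19) = 2*(41*Z - 19) = 2*(-19 + 41*Z) = -38 + 82*Z)
(z(-395, 561) - 328799) + 287481 = ((-38 + 82*561) - 328799) + 287481 = ((-38 + 46002) - 328799) + 287481 = (45964 - 328799) + 287481 = -282835 + 287481 = 4646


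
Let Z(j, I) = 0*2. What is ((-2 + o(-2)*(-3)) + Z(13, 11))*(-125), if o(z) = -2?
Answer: -500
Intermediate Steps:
Z(j, I) = 0
((-2 + o(-2)*(-3)) + Z(13, 11))*(-125) = ((-2 - 2*(-3)) + 0)*(-125) = ((-2 + 6) + 0)*(-125) = (4 + 0)*(-125) = 4*(-125) = -500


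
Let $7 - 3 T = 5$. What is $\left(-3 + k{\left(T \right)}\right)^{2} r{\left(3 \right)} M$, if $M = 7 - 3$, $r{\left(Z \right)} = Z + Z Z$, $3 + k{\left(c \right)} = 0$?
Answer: $1728$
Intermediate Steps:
$T = \frac{2}{3}$ ($T = \frac{7}{3} - \frac{5}{3} = \frac{2}{3} \approx 0.66667$)
$k{\left(c \right)} = -3$ ($k{\left(c \right)} = -3 + 0 = -3$)
$r{\left(Z \right)} = Z + Z^{2}$
$M = 4$
$\left(-3 + k{\left(T \right)}\right)^{2} r{\left(3 \right)} M = \left(-3 - 3\right)^{2} \cdot 3 \left(1 + 3\right) 4 = \left(-6\right)^{2} \cdot 3 \cdot 4 \cdot 4 = 36 \cdot 12 \cdot 4 = 432 \cdot 4 = 1728$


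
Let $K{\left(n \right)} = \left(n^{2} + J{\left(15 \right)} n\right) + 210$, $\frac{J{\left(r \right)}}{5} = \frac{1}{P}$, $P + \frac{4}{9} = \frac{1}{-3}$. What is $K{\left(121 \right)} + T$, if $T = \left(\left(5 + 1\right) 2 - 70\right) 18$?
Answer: $\frac{91204}{7} \approx 13029.0$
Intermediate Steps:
$P = - \frac{7}{9}$ ($P = - \frac{4}{9} + \frac{1}{-3} = - \frac{4}{9} - \frac{1}{3} = - \frac{7}{9} \approx -0.77778$)
$J{\left(r \right)} = - \frac{45}{7}$ ($J{\left(r \right)} = \frac{5}{- \frac{7}{9}} = 5 \left(- \frac{9}{7}\right) = - \frac{45}{7}$)
$K{\left(n \right)} = 210 + n^{2} - \frac{45 n}{7}$ ($K{\left(n \right)} = \left(n^{2} - \frac{45 n}{7}\right) + 210 = 210 + n^{2} - \frac{45 n}{7}$)
$T = -1044$ ($T = \left(6 \cdot 2 - 70\right) 18 = \left(12 - 70\right) 18 = \left(-58\right) 18 = -1044$)
$K{\left(121 \right)} + T = \left(210 + 121^{2} - \frac{5445}{7}\right) - 1044 = \left(210 + 14641 - \frac{5445}{7}\right) - 1044 = \frac{98512}{7} - 1044 = \frac{91204}{7}$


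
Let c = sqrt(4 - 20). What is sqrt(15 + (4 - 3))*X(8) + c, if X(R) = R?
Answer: 32 + 4*I ≈ 32.0 + 4.0*I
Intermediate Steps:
c = 4*I (c = sqrt(-16) = 4*I ≈ 4.0*I)
sqrt(15 + (4 - 3))*X(8) + c = sqrt(15 + (4 - 3))*8 + 4*I = sqrt(15 + 1)*8 + 4*I = sqrt(16)*8 + 4*I = 4*8 + 4*I = 32 + 4*I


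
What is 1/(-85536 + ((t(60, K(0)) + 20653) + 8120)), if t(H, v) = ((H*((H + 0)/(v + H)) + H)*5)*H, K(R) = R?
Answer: -1/20763 ≈ -4.8163e-5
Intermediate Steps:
t(H, v) = H*(5*H + 5*H²/(H + v)) (t(H, v) = ((H*(H/(H + v)) + H)*5)*H = ((H²/(H + v) + H)*5)*H = ((H + H²/(H + v))*5)*H = (5*H + 5*H²/(H + v))*H = H*(5*H + 5*H²/(H + v)))
1/(-85536 + ((t(60, K(0)) + 20653) + 8120)) = 1/(-85536 + ((5*60²*(0 + 2*60)/(60 + 0) + 20653) + 8120)) = 1/(-85536 + ((5*3600*(0 + 120)/60 + 20653) + 8120)) = 1/(-85536 + ((5*3600*(1/60)*120 + 20653) + 8120)) = 1/(-85536 + ((36000 + 20653) + 8120)) = 1/(-85536 + (56653 + 8120)) = 1/(-85536 + 64773) = 1/(-20763) = -1/20763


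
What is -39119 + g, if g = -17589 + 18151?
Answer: -38557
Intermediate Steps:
g = 562
-39119 + g = -39119 + 562 = -38557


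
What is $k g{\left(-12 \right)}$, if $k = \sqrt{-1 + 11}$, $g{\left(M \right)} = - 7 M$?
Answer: $84 \sqrt{10} \approx 265.63$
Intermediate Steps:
$k = \sqrt{10} \approx 3.1623$
$k g{\left(-12 \right)} = \sqrt{10} \left(\left(-7\right) \left(-12\right)\right) = \sqrt{10} \cdot 84 = 84 \sqrt{10}$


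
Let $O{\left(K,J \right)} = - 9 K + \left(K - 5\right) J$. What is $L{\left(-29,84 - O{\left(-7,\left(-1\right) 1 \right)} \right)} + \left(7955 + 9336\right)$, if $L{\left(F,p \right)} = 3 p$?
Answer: $17318$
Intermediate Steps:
$O{\left(K,J \right)} = - 9 K + J \left(-5 + K\right)$ ($O{\left(K,J \right)} = - 9 K + \left(-5 + K\right) J = - 9 K + J \left(-5 + K\right)$)
$L{\left(-29,84 - O{\left(-7,\left(-1\right) 1 \right)} \right)} + \left(7955 + 9336\right) = 3 \left(84 - \left(\left(-9\right) \left(-7\right) - 5 \left(\left(-1\right) 1\right) + \left(-1\right) 1 \left(-7\right)\right)\right) + \left(7955 + 9336\right) = 3 \left(84 - \left(63 - -5 - -7\right)\right) + 17291 = 3 \left(84 - \left(63 + 5 + 7\right)\right) + 17291 = 3 \left(84 - 75\right) + 17291 = 3 \cdot 9 + 17291 = 27 + 17291 = 17318$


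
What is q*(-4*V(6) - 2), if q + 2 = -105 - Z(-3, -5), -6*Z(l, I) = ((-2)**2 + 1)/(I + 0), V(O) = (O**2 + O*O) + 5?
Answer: 99665/3 ≈ 33222.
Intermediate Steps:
V(O) = 5 + 2*O**2 (V(O) = (O**2 + O**2) + 5 = 2*O**2 + 5 = 5 + 2*O**2)
Z(l, I) = -5/(6*I) (Z(l, I) = -((-2)**2 + 1)/(6*(I + 0)) = -(4 + 1)/(6*I) = -5/(6*I))
q = -643/6 (q = -2 + (-105 - (-5)/(6*(-5))) = -2 + (-105 - (-5)*(-1)/(6*5)) = -2 + (-105 - 1*1/6) = -2 + (-105 - 1/6) = -2 - 631/6 = -643/6 ≈ -107.17)
q*(-4*V(6) - 2) = -643*(-4*(5 + 2*6**2) - 2)/6 = -643*(-4*(5 + 2*36) - 2)/6 = -643*(-4*(5 + 72) - 2)/6 = -643*(-4*77 - 2)/6 = -643*(-308 - 2)/6 = -643/6*(-310) = 99665/3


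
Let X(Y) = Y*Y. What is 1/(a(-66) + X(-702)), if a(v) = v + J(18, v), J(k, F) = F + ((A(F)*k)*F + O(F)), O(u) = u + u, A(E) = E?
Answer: 1/570948 ≈ 1.7515e-6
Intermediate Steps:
O(u) = 2*u
X(Y) = Y²
J(k, F) = 3*F + k*F² (J(k, F) = F + ((F*k)*F + 2*F) = F + (k*F² + 2*F) = F + (2*F + k*F²) = 3*F + k*F²)
a(v) = v + v*(3 + 18*v) (a(v) = v + v*(3 + v*18) = v + v*(3 + 18*v))
1/(a(-66) + X(-702)) = 1/(2*(-66)*(2 + 9*(-66)) + (-702)²) = 1/(2*(-66)*(2 - 594) + 492804) = 1/(2*(-66)*(-592) + 492804) = 1/(78144 + 492804) = 1/570948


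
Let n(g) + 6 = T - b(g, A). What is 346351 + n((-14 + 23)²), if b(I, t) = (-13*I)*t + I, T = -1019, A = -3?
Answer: 342086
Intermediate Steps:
b(I, t) = I - 13*I*t (b(I, t) = -13*I*t + I = I - 13*I*t)
n(g) = -1025 - 40*g (n(g) = -6 + (-1019 - g*(1 - 13*(-3))) = -6 + (-1019 - g*(1 + 39)) = -6 + (-1019 - g*40) = -6 + (-1019 - 40*g) = -1025 - 40*g)
346351 + n((-14 + 23)²) = 346351 + (-1025 - 40*(-14 + 23)²) = 346351 + (-1025 - 40*9²) = 346351 + (-1025 - 40*81) = 346351 + (-1025 - 3240) = 346351 - 4265 = 342086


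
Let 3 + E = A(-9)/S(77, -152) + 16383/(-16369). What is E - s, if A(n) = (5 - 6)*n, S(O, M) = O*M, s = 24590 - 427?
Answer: -4629981258769/191582776 ≈ -24167.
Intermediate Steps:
s = 24163
S(O, M) = M*O
A(n) = -n
E = -766642281/191582776 (E = -3 + ((-1*(-9))/((-152*77)) + 16383/(-16369)) = -3 + (9/(-11704) + 16383*(-1/16369)) = -3 + (9*(-1/11704) - 16383/16369) = -3 + (-9/11704 - 16383/16369) = -3 - 191893953/191582776 = -766642281/191582776 ≈ -4.0016)
E - s = -766642281/191582776 - 1*24163 = -766642281/191582776 - 24163 = -4629981258769/191582776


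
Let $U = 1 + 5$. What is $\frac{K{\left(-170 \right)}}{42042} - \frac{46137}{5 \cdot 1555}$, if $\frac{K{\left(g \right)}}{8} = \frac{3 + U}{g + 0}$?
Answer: $- \frac{5495802633}{926150225} \approx -5.934$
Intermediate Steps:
$U = 6$
$K{\left(g \right)} = \frac{72}{g}$ ($K{\left(g \right)} = 8 \frac{3 + 6}{g + 0} = 8 \frac{9}{g} = \frac{72}{g}$)
$\frac{K{\left(-170 \right)}}{42042} - \frac{46137}{5 \cdot 1555} = \frac{72 \frac{1}{-170}}{42042} - \frac{46137}{5 \cdot 1555} = 72 \left(- \frac{1}{170}\right) \frac{1}{42042} - \frac{46137}{7775} = \left(- \frac{36}{85}\right) \frac{1}{42042} - \frac{46137}{7775} = - \frac{6}{595595} - \frac{46137}{7775} = - \frac{5495802633}{926150225}$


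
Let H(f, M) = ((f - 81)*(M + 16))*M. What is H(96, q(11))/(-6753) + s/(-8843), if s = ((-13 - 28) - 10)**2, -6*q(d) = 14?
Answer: -40003954/179150337 ≈ -0.22330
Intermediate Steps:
q(d) = -7/3 (q(d) = -1/6*14 = -7/3)
H(f, M) = M*(-81 + f)*(16 + M) (H(f, M) = ((-81 + f)*(16 + M))*M = M*(-81 + f)*(16 + M))
s = 2601 (s = (-41 - 10)**2 = (-51)**2 = 2601)
H(96, q(11))/(-6753) + s/(-8843) = -7*(-1296 - 81*(-7/3) + 16*96 - 7/3*96)/3/(-6753) + 2601/(-8843) = -7*(-1296 + 189 + 1536 - 224)/3*(-1/6753) + 2601*(-1/8843) = -7/3*205*(-1/6753) - 2601/8843 = -1435/3*(-1/6753) - 2601/8843 = 1435/20259 - 2601/8843 = -40003954/179150337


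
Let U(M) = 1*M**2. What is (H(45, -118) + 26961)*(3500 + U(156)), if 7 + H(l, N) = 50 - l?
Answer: 750430724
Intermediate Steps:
U(M) = M**2
H(l, N) = 43 - l (H(l, N) = -7 + (50 - l) = 43 - l)
(H(45, -118) + 26961)*(3500 + U(156)) = ((43 - 1*45) + 26961)*(3500 + 156**2) = ((43 - 45) + 26961)*(3500 + 24336) = (-2 + 26961)*27836 = 26959*27836 = 750430724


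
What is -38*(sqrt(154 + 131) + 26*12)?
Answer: -11856 - 38*sqrt(285) ≈ -12498.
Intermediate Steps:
-38*(sqrt(154 + 131) + 26*12) = -38*(sqrt(285) + 312) = -38*(312 + sqrt(285)) = -11856 - 38*sqrt(285)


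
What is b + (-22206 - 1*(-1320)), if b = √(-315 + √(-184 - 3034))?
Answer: -20886 + √(-315 + I*√3218) ≈ -20884.0 + 17.819*I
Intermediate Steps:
b = √(-315 + I*√3218) (b = √(-315 + √(-3218)) = √(-315 + I*√3218) ≈ 1.5917 + 17.819*I)
b + (-22206 - 1*(-1320)) = √(-315 + I*√3218) + (-22206 - 1*(-1320)) = √(-315 + I*√3218) + (-22206 + 1320) = √(-315 + I*√3218) - 20886 = -20886 + √(-315 + I*√3218)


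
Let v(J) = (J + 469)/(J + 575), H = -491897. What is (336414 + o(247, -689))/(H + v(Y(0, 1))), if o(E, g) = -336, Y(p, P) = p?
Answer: -32207475/47140051 ≈ -0.68323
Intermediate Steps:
v(J) = (469 + J)/(575 + J)
(336414 + o(247, -689))/(H + v(Y(0, 1))) = (336414 - 336)/(-491897 + (469 + 0)/(575 + 0)) = 336078/(-491897 + 469/575) = 336078/(-282840306/575) = 336078*(-575/282840306) = -32207475/47140051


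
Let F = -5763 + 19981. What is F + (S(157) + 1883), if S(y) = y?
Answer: 16258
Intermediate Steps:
F = 14218
F + (S(157) + 1883) = 14218 + (157 + 1883) = 14218 + 2040 = 16258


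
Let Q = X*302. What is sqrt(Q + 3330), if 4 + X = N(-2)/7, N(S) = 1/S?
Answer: 13*sqrt(609)/7 ≈ 45.830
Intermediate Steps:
X = -57/14 (X = -4 + 1/(-2*7) = -4 - 1/2*1/7 = -4 - 1/14 = -57/14 ≈ -4.0714)
Q = -8607/7 (Q = -57/14*302 = -8607/7 ≈ -1229.6)
sqrt(Q + 3330) = sqrt(-8607/7 + 3330) = sqrt(14703/7) = 13*sqrt(609)/7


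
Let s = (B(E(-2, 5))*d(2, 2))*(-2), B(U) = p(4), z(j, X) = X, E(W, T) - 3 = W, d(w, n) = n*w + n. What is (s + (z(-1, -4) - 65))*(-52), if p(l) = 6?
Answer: 7332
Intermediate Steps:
d(w, n) = n + n*w
E(W, T) = 3 + W
B(U) = 6
s = -72 (s = (6*(2*(1 + 2)))*(-2) = (6*(2*3))*(-2) = (6*6)*(-2) = 36*(-2) = -72)
(s + (z(-1, -4) - 65))*(-52) = (-72 + (-4 - 65))*(-52) = (-72 - 69)*(-52) = -141*(-52) = 7332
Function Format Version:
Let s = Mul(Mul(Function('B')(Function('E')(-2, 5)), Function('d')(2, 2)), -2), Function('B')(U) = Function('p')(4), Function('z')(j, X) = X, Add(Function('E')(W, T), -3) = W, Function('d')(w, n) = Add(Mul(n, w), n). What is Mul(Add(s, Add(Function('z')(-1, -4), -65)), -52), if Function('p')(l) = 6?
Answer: 7332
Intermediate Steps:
Function('d')(w, n) = Add(n, Mul(n, w))
Function('E')(W, T) = Add(3, W)
Function('B')(U) = 6
s = -72 (s = Mul(Mul(6, Mul(2, Add(1, 2))), -2) = Mul(Mul(6, Mul(2, 3)), -2) = Mul(Mul(6, 6), -2) = Mul(36, -2) = -72)
Mul(Add(s, Add(Function('z')(-1, -4), -65)), -52) = Mul(Add(-72, Add(-4, -65)), -52) = Mul(Add(-72, -69), -52) = Mul(-141, -52) = 7332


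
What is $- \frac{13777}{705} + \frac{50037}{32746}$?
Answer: $- \frac{415865557}{23085930} \approx -18.014$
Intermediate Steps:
$- \frac{13777}{705} + \frac{50037}{32746} = - \frac{415865557}{23085930}$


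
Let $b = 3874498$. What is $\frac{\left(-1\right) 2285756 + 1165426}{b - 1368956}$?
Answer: $- \frac{560165}{1252771} \approx -0.44714$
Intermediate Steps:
$\frac{\left(-1\right) 2285756 + 1165426}{b - 1368956} = \frac{\left(-1\right) 2285756 + 1165426}{3874498 - 1368956} = \frac{-2285756 + 1165426}{2505542} = \left(-1120330\right) \frac{1}{2505542} = - \frac{560165}{1252771}$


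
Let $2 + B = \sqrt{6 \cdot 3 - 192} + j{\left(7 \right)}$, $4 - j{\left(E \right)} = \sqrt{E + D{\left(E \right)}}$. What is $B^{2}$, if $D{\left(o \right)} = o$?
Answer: $\left(2 - \sqrt{14} + i \sqrt{174}\right)^{2} \approx -170.97 - 45.948 i$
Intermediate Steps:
$j{\left(E \right)} = 4 - \sqrt{2} \sqrt{E}$ ($j{\left(E \right)} = 4 - \sqrt{E + E} = 4 - \sqrt{2 E} = 4 - \sqrt{2} \sqrt{E}$)
$B = 2 - \sqrt{14} + i \sqrt{174}$ ($B = -2 + \left(\sqrt{6 \cdot 3 - 192} + \left(4 - \sqrt{2} \sqrt{7}\right)\right) = -2 + \left(\sqrt{18 - 192} + \left(4 - \sqrt{14}\right)\right) = -2 + \left(\sqrt{-174} + \left(4 - \sqrt{14}\right)\right) = -2 + \left(i \sqrt{174} + \left(4 - \sqrt{14}\right)\right) = -2 + \left(4 - \sqrt{14} + i \sqrt{174}\right) = 2 - \sqrt{14} + i \sqrt{174} \approx -1.7417 + 13.191 i$)
$B^{2} = \left(2 - \sqrt{14} + i \sqrt{174}\right)^{2}$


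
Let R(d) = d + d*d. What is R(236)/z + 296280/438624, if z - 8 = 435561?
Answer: 2133104179/2653486348 ≈ 0.80389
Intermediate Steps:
R(d) = d + d**2
z = 435569 (z = 8 + 435561 = 435569)
R(236)/z + 296280/438624 = (236*(1 + 236))/435569 + 296280/438624 = (236*237)*(1/435569) + 296280*(1/438624) = 55932*(1/435569) + 4115/6092 = 55932/435569 + 4115/6092 = 2133104179/2653486348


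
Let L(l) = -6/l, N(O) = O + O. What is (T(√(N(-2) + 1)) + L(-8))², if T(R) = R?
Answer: -39/16 + 3*I*√3/2 ≈ -2.4375 + 2.5981*I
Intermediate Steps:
N(O) = 2*O
(T(√(N(-2) + 1)) + L(-8))² = (√(2*(-2) + 1) - 6/(-8))² = (√(-4 + 1) - 6*(-⅛))² = (√(-3) + ¾)² = (I*√3 + ¾)² = (¾ + I*√3)²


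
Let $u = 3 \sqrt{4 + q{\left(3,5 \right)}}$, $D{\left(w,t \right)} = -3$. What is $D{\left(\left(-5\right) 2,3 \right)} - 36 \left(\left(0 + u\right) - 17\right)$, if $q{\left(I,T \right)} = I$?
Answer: $609 - 108 \sqrt{7} \approx 323.26$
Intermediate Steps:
$u = 3 \sqrt{7}$ ($u = 3 \sqrt{4 + 3} = 3 \sqrt{7} \approx 7.9373$)
$D{\left(\left(-5\right) 2,3 \right)} - 36 \left(\left(0 + u\right) - 17\right) = -3 - 36 \left(\left(0 + 3 \sqrt{7}\right) - 17\right) = -3 - 36 \left(3 \sqrt{7} - 17\right) = -3 - 36 \left(-17 + 3 \sqrt{7}\right) = -3 + \left(612 - 108 \sqrt{7}\right) = 609 - 108 \sqrt{7}$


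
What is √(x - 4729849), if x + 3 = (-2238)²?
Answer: 2*√69698 ≈ 528.01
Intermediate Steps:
x = 5008641 (x = -3 + (-2238)² = -3 + 5008644 = 5008641)
√(x - 4729849) = √(5008641 - 4729849) = √278792 = 2*√69698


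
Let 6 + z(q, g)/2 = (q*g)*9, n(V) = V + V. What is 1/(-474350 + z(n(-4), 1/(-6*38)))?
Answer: -19/9012866 ≈ -2.1081e-6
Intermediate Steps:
n(V) = 2*V
z(q, g) = -12 + 18*g*q (z(q, g) = -12 + 2*((q*g)*9) = -12 + 2*((g*q)*9) = -12 + 2*(9*g*q) = -12 + 18*g*q)
1/(-474350 + z(n(-4), 1/(-6*38))) = 1/(-474350 + (-12 + 18*(2*(-4))/((-6*38)))) = 1/(-474350 + (-12 + 18*(-8)/(-228))) = 1/(-474350 + (-12 + 18*(-1/228)*(-8))) = 1/(-474350 + (-12 + 12/19)) = 1/(-474350 - 216/19) = 1/(-9012866/19) = -19/9012866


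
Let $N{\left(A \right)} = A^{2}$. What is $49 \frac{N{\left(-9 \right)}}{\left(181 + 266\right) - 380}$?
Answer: $\frac{3969}{67} \approx 59.239$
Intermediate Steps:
$49 \frac{N{\left(-9 \right)}}{\left(181 + 266\right) - 380} = 49 \frac{\left(-9\right)^{2}}{\left(181 + 266\right) - 380} = 49 \frac{81}{447 - 380} = 49 \cdot \frac{81}{67} = \frac{3969}{67}$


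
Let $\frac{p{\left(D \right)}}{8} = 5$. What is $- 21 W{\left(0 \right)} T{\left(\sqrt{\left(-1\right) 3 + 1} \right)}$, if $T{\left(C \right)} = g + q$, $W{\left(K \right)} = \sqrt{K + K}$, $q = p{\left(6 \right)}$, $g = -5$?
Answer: $0$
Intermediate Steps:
$p{\left(D \right)} = 40$ ($p{\left(D \right)} = 8 \cdot 5 = 40$)
$q = 40$
$W{\left(K \right)} = \sqrt{2} \sqrt{K}$ ($W{\left(K \right)} = \sqrt{2 K} = \sqrt{2} \sqrt{K}$)
$T{\left(C \right)} = 35$ ($T{\left(C \right)} = -5 + 40 = 35$)
$- 21 W{\left(0 \right)} T{\left(\sqrt{\left(-1\right) 3 + 1} \right)} = - 21 \sqrt{2} \sqrt{0} \cdot 35 = - 21 \sqrt{2} \cdot 0 \cdot 35 = \left(-21\right) 0 \cdot 35 = 0 \cdot 35 = 0$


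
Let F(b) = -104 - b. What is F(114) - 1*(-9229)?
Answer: 9011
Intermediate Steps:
F(114) - 1*(-9229) = (-104 - 1*114) - 1*(-9229) = (-104 - 114) + 9229 = -218 + 9229 = 9011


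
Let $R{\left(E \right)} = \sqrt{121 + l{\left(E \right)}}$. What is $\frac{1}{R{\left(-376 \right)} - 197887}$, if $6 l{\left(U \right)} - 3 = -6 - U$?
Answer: $- \frac{1187322}{234955587515} - \frac{\sqrt{6594}}{234955587515} \approx -5.0537 \cdot 10^{-6}$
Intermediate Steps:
$l{\left(U \right)} = - \frac{1}{2} - \frac{U}{6}$ ($l{\left(U \right)} = \frac{1}{2} + \frac{-6 - U}{6} = \frac{1}{2} - \left(1 + \frac{U}{6}\right) = - \frac{1}{2} - \frac{U}{6}$)
$R{\left(E \right)} = \sqrt{\frac{241}{2} - \frac{E}{6}}$ ($R{\left(E \right)} = \sqrt{121 - \left(\frac{1}{2} + \frac{E}{6}\right)} = \sqrt{\frac{241}{2} - \frac{E}{6}}$)
$\frac{1}{R{\left(-376 \right)} - 197887} = \frac{1}{\frac{\sqrt{4338 - -2256}}{6} - 197887} = \frac{1}{\frac{\sqrt{4338 + 2256}}{6} - 197887} = \frac{1}{\frac{\sqrt{6594}}{6} - 197887} = \frac{1}{-197887 + \frac{\sqrt{6594}}{6}}$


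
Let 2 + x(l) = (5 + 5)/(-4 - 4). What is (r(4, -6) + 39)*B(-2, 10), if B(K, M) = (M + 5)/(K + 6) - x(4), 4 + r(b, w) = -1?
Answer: 238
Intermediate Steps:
r(b, w) = -5 (r(b, w) = -4 - 1 = -5)
x(l) = -13/4 (x(l) = -2 + (5 + 5)/(-4 - 4) = -2 + 10/(-8) = -2 + 10*(-1/8) = -2 - 5/4 = -13/4)
B(K, M) = 13/4 + (5 + M)/(6 + K) (B(K, M) = (M + 5)/(K + 6) - 1*(-13/4) = (5 + M)/(6 + K) + 13/4 = 13/4 + (5 + M)/(6 + K))
(r(4, -6) + 39)*B(-2, 10) = (-5 + 39)*((98 + 4*10 + 13*(-2))/(4*(6 - 2))) = 34*((1/4)*(98 + 40 - 26)/4) = 34*((1/4)*(1/4)*112) = 34*7 = 238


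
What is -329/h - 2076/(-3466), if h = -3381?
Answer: 582805/837039 ≈ 0.69627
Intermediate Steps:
-329/h - 2076/(-3466) = -329/(-3381) - 2076/(-3466) = -329*(-1/3381) - 2076*(-1/3466) = 47/483 + 1038/1733 = 582805/837039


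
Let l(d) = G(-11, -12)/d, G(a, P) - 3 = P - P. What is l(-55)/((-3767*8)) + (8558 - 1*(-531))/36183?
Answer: 15064944269/59972598840 ≈ 0.25120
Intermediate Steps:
G(a, P) = 3 (G(a, P) = 3 + (P - P) = 3 + 0 = 3)
l(d) = 3/d
l(-55)/((-3767*8)) + (8558 - 1*(-531))/36183 = (3/(-55))/((-3767*8)) + (8558 - 1*(-531))/36183 = (3*(-1/55))/(-30136) + (8558 + 531)*(1/36183) = -3/55*(-1/30136) + 9089*(1/36183) = 3/1657480 + 9089/36183 = 15064944269/59972598840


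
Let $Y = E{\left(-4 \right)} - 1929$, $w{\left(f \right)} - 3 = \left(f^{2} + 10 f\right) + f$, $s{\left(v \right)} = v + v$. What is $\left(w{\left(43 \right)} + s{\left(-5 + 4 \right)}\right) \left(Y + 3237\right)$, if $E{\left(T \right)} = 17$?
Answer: $3077975$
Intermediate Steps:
$s{\left(v \right)} = 2 v$
$w{\left(f \right)} = 3 + f^{2} + 11 f$ ($w{\left(f \right)} = 3 + \left(\left(f^{2} + 10 f\right) + f\right) = 3 + \left(f^{2} + 11 f\right) = 3 + f^{2} + 11 f$)
$Y = -1912$ ($Y = 17 - 1929 = -1912$)
$\left(w{\left(43 \right)} + s{\left(-5 + 4 \right)}\right) \left(Y + 3237\right) = \left(\left(3 + 43^{2} + 11 \cdot 43\right) + 2 \left(-5 + 4\right)\right) \left(-1912 + 3237\right) = \left(\left(3 + 1849 + 473\right) + 2 \left(-1\right)\right) 1325 = \left(2325 - 2\right) 1325 = 2323 \cdot 1325 = 3077975$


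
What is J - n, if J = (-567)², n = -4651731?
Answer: 4973220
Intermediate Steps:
J = 321489
J - n = 321489 - 1*(-4651731) = 321489 + 4651731 = 4973220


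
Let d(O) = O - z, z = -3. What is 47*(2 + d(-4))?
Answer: 47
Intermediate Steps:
d(O) = 3 + O (d(O) = O - 1*(-3) = O + 3 = 3 + O)
47*(2 + d(-4)) = 47*(2 + (3 - 4)) = 47*(2 - 1) = 47*1 = 47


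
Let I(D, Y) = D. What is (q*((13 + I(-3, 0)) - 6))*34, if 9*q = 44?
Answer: 5984/9 ≈ 664.89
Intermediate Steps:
q = 44/9 (q = (⅑)*44 = 44/9 ≈ 4.8889)
(q*((13 + I(-3, 0)) - 6))*34 = (44*((13 - 3) - 6)/9)*34 = (44*(10 - 6)/9)*34 = ((44/9)*4)*34 = (176/9)*34 = 5984/9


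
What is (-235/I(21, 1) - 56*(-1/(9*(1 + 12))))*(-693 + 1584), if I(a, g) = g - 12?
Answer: 252999/13 ≈ 19461.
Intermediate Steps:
I(a, g) = -12 + g
(-235/I(21, 1) - 56*(-1/(9*(1 + 12))))*(-693 + 1584) = (-235/(-12 + 1) - 56*(-1/(9*(1 + 12))))*(-693 + 1584) = (-235/(-11) - 56/(13*(-9)))*891 = (-235*(-1/11) - 56/(-117))*891 = (235/11 - 56*(-1/117))*891 = (235/11 + 56/117)*891 = (28111/1287)*891 = 252999/13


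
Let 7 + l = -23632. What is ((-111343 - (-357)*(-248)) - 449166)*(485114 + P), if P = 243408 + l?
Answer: -457500786735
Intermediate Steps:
l = -23639 (l = -7 - 23632 = -23639)
P = 219769 (P = 243408 - 23639 = 219769)
((-111343 - (-357)*(-248)) - 449166)*(485114 + P) = ((-111343 - (-357)*(-248)) - 449166)*(485114 + 219769) = ((-111343 - 1*88536) - 449166)*704883 = ((-111343 - 88536) - 449166)*704883 = (-199879 - 449166)*704883 = -649045*704883 = -457500786735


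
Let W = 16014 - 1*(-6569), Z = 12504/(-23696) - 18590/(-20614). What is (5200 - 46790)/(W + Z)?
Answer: -115428636460/62677761061 ≈ -1.8416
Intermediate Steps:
Z = 1038359/2775394 (Z = 12504*(-1/23696) - 18590*(-1/20614) = -1563/2962 + 845/937 = 1038359/2775394 ≈ 0.37413)
W = 22583 (W = 16014 + 6569 = 22583)
(5200 - 46790)/(W + Z) = (5200 - 46790)/(22583 + 1038359/2775394) = -41590/62677761061/2775394 = -41590*2775394/62677761061 = -115428636460/62677761061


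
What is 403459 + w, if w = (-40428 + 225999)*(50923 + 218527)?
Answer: 50002509409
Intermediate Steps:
w = 50002105950 (w = 185571*269450 = 50002105950)
403459 + w = 403459 + 50002105950 = 50002509409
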